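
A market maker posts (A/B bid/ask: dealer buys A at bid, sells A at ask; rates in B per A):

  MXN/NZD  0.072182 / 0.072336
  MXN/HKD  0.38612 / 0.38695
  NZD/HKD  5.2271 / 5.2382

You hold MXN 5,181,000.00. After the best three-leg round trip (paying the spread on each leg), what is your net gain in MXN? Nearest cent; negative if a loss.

Net profit: MXN 98,579.38

Best loop MXN → HKD → NZD → MXN:
MXN 5,181,000.00 × 0.38612 (sell MXN at bid) = HKD 2,000,487.72
HKD 2,000,487.72 ÷ 5.2382 (buy NZD at ask) = NZD 381,903.65
NZD 381,903.65 ÷ 0.072336 (buy MXN at ask) = MXN 5,279,579.38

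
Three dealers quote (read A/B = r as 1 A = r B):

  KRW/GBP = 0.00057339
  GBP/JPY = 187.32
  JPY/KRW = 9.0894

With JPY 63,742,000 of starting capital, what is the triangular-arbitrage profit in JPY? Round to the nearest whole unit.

Profitable loop is JPY → GBP → KRW → JPY:
JPY 63,742,000 ÷ 187.32 = GBP 340,284.01
GBP 340,284.01 ÷ 0.00057339 = KRW 593,459,959
KRW 593,459,959 ÷ 9.0894 = JPY 65,291,434
Profit = JPY 65,291,434 − JPY 63,742,000

Profit: JPY 1,549,434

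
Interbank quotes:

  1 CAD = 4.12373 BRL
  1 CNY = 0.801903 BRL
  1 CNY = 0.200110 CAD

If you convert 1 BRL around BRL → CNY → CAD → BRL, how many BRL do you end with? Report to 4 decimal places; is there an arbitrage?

1.0291 (arbitrage exists)

Around BRL → CNY → CAD → BRL: 1 ÷ 0.801903 × 0.200110 × 4.12373 = 1.029052
Product > 1; profitable direction is BRL → CNY → CAD → BRL.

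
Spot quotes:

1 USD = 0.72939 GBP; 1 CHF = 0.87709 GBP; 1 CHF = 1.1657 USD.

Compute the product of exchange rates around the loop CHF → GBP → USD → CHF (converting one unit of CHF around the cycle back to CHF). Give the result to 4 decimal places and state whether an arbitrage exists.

Around CHF → GBP → USD → CHF: 1 × 0.87709 ÷ 0.72939 ÷ 1.1657 = 1.031567
Product > 1; profitable direction is CHF → GBP → USD → CHF.

1.0316 (arbitrage exists)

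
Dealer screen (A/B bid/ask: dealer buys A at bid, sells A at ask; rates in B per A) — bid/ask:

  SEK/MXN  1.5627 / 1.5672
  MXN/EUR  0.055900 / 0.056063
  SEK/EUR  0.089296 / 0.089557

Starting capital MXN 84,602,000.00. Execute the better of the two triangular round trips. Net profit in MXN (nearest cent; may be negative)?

Net profit: MXN 1,380,858.36

Best loop MXN → SEK → EUR → MXN:
MXN 84,602,000.00 ÷ 1.5672 (buy SEK at ask) = SEK 53,982,899.44
SEK 53,982,899.44 × 0.089296 (sell SEK at bid) = EUR 4,820,456.99
EUR 4,820,456.99 ÷ 0.056063 (buy MXN at ask) = MXN 85,982,858.36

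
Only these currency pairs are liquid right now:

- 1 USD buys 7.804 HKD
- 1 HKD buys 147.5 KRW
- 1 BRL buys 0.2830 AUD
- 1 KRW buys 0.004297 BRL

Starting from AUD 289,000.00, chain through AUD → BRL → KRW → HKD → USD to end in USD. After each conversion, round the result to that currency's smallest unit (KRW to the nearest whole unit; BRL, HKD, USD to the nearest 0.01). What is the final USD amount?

USD 206,460.40

AUD 289,000.00 ÷ 0.2830 = BRL 1,021,201.41
BRL 1,021,201.41 ÷ 0.004297 = KRW 237,654,505
KRW 237,654,505 ÷ 147.5 = HKD 1,611,216.98
HKD 1,611,216.98 ÷ 7.804 = USD 206,460.40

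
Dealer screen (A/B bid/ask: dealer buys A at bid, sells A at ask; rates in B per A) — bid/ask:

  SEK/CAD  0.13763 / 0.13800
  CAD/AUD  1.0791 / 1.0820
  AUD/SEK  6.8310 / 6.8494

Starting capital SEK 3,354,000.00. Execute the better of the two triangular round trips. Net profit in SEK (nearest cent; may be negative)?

Net profit: SEK 48,688.13

Best loop SEK → CAD → AUD → SEK:
SEK 3,354,000.00 × 0.13763 (sell SEK at bid) = CAD 461,611.02
CAD 461,611.02 × 1.0791 (sell CAD at bid) = AUD 498,124.45
AUD 498,124.45 × 6.8310 (sell AUD at bid) = SEK 3,402,688.13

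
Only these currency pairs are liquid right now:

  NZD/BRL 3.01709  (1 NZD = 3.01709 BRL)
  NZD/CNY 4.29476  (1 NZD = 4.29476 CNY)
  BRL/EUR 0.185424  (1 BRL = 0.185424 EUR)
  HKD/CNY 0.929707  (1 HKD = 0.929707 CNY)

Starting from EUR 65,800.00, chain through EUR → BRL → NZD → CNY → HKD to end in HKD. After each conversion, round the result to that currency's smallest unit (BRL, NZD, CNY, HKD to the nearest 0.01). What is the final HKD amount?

EUR 65,800.00 ÷ 0.185424 = BRL 354,862.37
BRL 354,862.37 ÷ 3.01709 = NZD 117,617.43
NZD 117,617.43 × 4.29476 = CNY 505,138.63
CNY 505,138.63 ÷ 0.929707 = HKD 543,331.00

HKD 543,331.00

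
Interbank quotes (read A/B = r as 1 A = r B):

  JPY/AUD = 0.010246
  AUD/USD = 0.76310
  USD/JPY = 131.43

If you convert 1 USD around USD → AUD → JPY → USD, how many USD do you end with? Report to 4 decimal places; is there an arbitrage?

0.9731 (arbitrage exists)

Around USD → AUD → JPY → USD: 1 ÷ 0.76310 ÷ 0.010246 ÷ 131.43 = 0.973127
Product < 1; profitable direction is USD → JPY → AUD → USD.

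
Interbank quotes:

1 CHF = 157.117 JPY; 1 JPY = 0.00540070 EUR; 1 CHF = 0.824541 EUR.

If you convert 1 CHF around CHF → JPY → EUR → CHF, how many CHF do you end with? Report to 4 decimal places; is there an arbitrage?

1.0291 (arbitrage exists)

Around CHF → JPY → EUR → CHF: 1 × 157.117 × 0.00540070 ÷ 0.824541 = 1.029108
Product > 1; profitable direction is CHF → JPY → EUR → CHF.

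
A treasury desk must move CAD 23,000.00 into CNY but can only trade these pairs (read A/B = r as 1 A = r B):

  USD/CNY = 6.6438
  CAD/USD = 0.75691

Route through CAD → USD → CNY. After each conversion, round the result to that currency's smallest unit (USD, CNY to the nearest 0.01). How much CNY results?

CNY 115,661.45

CAD 23,000.00 × 0.75691 = USD 17,408.93
USD 17,408.93 × 6.6438 = CNY 115,661.45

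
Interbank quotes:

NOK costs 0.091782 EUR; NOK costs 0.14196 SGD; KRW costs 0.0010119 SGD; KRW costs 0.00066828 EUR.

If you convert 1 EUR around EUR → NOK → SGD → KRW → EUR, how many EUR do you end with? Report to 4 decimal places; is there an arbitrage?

Around EUR → NOK → SGD → KRW → EUR: 1 ÷ 0.091782 × 0.14196 ÷ 0.0010119 × 0.00066828 = 1.021479
Product > 1; profitable direction is EUR → NOK → SGD → KRW → EUR.

1.0215 (arbitrage exists)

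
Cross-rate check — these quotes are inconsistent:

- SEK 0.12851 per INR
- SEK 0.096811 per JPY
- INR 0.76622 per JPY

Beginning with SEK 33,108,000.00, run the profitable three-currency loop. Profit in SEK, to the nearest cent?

Profitable loop is SEK → JPY → INR → SEK:
SEK 33,108,000.00 ÷ 0.096811 = JPY 341,985,931
JPY 341,985,931 × 0.76622 = INR 262,036,460.32
INR 262,036,460.32 × 0.12851 = SEK 33,674,305.52
Profit = SEK 33,674,305.52 − SEK 33,108,000.00

Profit: SEK 566,305.52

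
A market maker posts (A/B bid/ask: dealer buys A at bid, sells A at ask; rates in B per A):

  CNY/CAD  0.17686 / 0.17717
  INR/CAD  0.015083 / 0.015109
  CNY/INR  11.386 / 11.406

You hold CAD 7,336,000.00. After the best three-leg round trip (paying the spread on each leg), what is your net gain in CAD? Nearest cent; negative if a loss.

Best loop CAD → INR → CNY → CAD:
CAD 7,336,000.00 ÷ 0.015109 (buy INR at ask) = INR 485,538,420.81
INR 485,538,420.81 ÷ 11.406 (buy CNY at ask) = CNY 42,568,684.97
CNY 42,568,684.97 × 0.17686 (sell CNY at bid) = CAD 7,528,697.62

Net profit: CAD 192,697.62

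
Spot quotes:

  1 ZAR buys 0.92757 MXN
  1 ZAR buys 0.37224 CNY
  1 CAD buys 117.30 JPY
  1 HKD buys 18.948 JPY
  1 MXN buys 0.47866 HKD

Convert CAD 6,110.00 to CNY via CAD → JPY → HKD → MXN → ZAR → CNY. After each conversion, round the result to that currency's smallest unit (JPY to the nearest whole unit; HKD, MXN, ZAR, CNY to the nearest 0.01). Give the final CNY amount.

CAD 6,110.00 × 117.30 = JPY 716,703
JPY 716,703 ÷ 18.948 = HKD 37,824.73
HKD 37,824.73 ÷ 0.47866 = MXN 79,022.12
MXN 79,022.12 ÷ 0.92757 = ZAR 85,192.62
ZAR 85,192.62 × 0.37224 = CNY 31,712.10

CNY 31,712.10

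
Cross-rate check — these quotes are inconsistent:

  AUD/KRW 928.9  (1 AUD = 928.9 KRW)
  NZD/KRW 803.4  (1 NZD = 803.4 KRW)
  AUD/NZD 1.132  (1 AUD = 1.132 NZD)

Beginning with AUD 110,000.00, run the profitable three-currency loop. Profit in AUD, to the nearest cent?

Profit: AUD 2,352.67

Profitable loop is AUD → KRW → NZD → AUD:
AUD 110,000.00 × 928.9 = KRW 102,179,000
KRW 102,179,000 ÷ 803.4 = NZD 127,183.22
NZD 127,183.22 ÷ 1.132 = AUD 112,352.67
Profit = AUD 112,352.67 − AUD 110,000.00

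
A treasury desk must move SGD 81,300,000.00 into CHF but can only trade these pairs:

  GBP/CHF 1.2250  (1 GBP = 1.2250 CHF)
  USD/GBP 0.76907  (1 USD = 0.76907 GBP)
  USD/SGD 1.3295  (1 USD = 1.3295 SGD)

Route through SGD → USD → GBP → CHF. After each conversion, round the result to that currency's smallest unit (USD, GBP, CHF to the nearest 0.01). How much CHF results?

CHF 57,610,834.13

SGD 81,300,000.00 ÷ 1.3295 = USD 61,150,808.57
USD 61,150,808.57 × 0.76907 = GBP 47,029,252.35
GBP 47,029,252.35 × 1.2250 = CHF 57,610,834.13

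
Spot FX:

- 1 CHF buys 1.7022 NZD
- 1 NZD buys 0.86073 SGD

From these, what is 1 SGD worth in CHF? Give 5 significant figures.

SGD/CHF = 0.68253

1 SGD ÷ 0.86073 = 1.1618 NZD
1.1618 NZD ÷ 1.7022 = 0.682531 CHF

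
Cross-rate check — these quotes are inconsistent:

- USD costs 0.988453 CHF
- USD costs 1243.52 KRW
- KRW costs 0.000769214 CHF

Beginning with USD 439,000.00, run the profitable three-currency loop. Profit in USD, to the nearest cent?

Profit: USD 14,649.66

Profitable loop is USD → CHF → KRW → USD:
USD 439,000.00 × 0.988453 = CHF 433,930.87
CHF 433,930.87 ÷ 0.000769214 = KRW 564,122,425
KRW 564,122,425 ÷ 1243.52 = USD 453,649.66
Profit = USD 453,649.66 − USD 439,000.00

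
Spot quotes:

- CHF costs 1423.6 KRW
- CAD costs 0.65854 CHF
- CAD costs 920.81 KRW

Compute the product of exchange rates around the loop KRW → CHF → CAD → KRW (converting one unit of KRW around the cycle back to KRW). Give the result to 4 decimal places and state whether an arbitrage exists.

Around KRW → CHF → CAD → KRW: 1 ÷ 1423.6 ÷ 0.65854 × 920.81 = 0.982200
Product < 1; profitable direction is KRW → CAD → CHF → KRW.

0.9822 (arbitrage exists)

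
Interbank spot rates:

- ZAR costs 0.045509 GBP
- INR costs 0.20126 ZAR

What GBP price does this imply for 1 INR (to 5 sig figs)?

INR/GBP = 0.0091591

1 INR × 0.20126 = 0.20126 ZAR
0.20126 ZAR × 0.045509 = 0.00915914 GBP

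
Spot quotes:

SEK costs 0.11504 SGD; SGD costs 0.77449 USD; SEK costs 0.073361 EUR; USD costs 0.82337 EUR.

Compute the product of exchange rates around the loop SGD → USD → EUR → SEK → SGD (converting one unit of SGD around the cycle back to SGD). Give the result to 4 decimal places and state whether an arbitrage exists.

1.0000 (no arbitrage)

Around SGD → USD → EUR → SEK → SGD: 1 × 0.77449 × 0.82337 ÷ 0.073361 × 0.11504 = 0.999987
Product ≈ 1 (deviation 0.001%, within rounding noise).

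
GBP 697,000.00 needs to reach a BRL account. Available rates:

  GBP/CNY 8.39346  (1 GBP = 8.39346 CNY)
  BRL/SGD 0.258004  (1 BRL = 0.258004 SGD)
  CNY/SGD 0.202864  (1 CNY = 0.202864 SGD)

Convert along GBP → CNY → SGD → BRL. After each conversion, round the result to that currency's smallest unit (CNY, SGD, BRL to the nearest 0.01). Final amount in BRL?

BRL 4,599,941.94

GBP 697,000.00 × 8.39346 = CNY 5,850,241.62
CNY 5,850,241.62 × 0.202864 = SGD 1,186,803.42
SGD 1,186,803.42 ÷ 0.258004 = BRL 4,599,941.94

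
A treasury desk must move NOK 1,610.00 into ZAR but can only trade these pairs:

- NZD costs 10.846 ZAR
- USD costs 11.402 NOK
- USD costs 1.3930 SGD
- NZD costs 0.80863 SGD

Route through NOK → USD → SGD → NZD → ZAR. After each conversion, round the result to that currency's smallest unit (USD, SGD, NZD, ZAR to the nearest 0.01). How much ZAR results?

ZAR 2,638.18

NOK 1,610.00 ÷ 11.402 = USD 141.20
USD 141.20 × 1.3930 = SGD 196.69
SGD 196.69 ÷ 0.80863 = NZD 243.24
NZD 243.24 × 10.846 = ZAR 2,638.18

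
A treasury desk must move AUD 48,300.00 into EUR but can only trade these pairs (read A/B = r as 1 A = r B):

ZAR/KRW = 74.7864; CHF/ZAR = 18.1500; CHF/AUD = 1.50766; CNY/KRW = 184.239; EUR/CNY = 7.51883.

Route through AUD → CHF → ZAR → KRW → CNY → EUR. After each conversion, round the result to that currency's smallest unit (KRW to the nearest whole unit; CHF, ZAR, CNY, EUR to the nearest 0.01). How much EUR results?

AUD 48,300.00 ÷ 1.50766 = CHF 32,036.40
CHF 32,036.40 × 18.1500 = ZAR 581,460.66
ZAR 581,460.66 × 74.7864 = KRW 43,485,350
KRW 43,485,350 ÷ 184.239 = CNY 236,026.85
CNY 236,026.85 ÷ 7.51883 = EUR 31,391.43

EUR 31,391.43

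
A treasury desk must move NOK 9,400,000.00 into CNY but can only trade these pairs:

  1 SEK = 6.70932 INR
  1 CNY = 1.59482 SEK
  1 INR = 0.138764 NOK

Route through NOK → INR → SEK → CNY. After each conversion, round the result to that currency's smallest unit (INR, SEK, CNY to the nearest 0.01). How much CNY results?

NOK 9,400,000.00 ÷ 0.138764 = INR 67,740,912.63
INR 67,740,912.63 ÷ 6.70932 = SEK 10,096,539.24
SEK 10,096,539.24 ÷ 1.59482 = CNY 6,330,833.10

CNY 6,330,833.10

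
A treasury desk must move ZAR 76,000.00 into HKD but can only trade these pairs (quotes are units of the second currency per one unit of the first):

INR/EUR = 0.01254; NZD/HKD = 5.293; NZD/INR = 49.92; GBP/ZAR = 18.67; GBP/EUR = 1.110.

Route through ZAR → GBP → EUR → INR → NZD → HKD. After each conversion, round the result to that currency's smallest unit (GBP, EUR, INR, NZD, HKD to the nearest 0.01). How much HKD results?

ZAR 76,000.00 ÷ 18.67 = GBP 4,070.70
GBP 4,070.70 × 1.110 = EUR 4,518.48
EUR 4,518.48 ÷ 0.01254 = INR 360,325.36
INR 360,325.36 ÷ 49.92 = NZD 7,218.06
NZD 7,218.06 × 5.293 = HKD 38,205.19

HKD 38,205.19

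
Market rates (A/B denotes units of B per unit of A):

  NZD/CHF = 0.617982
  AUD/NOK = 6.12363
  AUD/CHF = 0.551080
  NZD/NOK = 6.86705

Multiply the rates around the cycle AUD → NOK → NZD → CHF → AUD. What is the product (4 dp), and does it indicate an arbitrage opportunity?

Around AUD → NOK → NZD → CHF → AUD: 1 × 6.12363 ÷ 6.86705 × 0.617982 ÷ 0.551080 = 1.000000
Product ≈ 1 (deviation 0.000%, within rounding noise).

1.0000 (no arbitrage)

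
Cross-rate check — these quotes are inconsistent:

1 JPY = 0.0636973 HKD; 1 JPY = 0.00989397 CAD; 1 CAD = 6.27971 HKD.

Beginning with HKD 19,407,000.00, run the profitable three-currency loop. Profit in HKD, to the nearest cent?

Profitable loop is HKD → CAD → JPY → HKD:
HKD 19,407,000.00 ÷ 6.27971 = CAD 3,090,429.34
CAD 3,090,429.34 ÷ 0.00989397 = JPY 312,354,832
JPY 312,354,832 × 0.0636973 = HKD 19,896,159.43
Profit = HKD 19,896,159.43 − HKD 19,407,000.00

Profit: HKD 489,159.43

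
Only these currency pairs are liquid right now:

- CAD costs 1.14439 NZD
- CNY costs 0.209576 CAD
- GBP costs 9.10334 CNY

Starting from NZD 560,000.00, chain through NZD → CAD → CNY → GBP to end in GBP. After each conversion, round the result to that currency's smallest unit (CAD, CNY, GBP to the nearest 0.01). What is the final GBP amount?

NZD 560,000.00 ÷ 1.14439 = CAD 489,343.67
CAD 489,343.67 ÷ 0.209576 = CNY 2,334,922.27
CNY 2,334,922.27 ÷ 9.10334 = GBP 256,490.72

GBP 256,490.72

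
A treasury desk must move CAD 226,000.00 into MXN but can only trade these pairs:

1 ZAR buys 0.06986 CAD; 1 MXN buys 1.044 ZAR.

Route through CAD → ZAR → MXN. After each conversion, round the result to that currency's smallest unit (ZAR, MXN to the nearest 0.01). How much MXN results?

MXN 3,098,698.76

CAD 226,000.00 ÷ 0.06986 = ZAR 3,235,041.51
ZAR 3,235,041.51 ÷ 1.044 = MXN 3,098,698.76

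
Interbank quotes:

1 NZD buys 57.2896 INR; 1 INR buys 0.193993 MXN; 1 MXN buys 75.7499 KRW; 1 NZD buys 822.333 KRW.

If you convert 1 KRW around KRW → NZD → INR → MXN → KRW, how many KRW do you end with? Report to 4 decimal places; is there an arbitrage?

Around KRW → NZD → INR → MXN → KRW: 1 ÷ 822.333 × 57.2896 × 0.193993 × 75.7499 = 1.023755
Product > 1; profitable direction is KRW → NZD → INR → MXN → KRW.

1.0238 (arbitrage exists)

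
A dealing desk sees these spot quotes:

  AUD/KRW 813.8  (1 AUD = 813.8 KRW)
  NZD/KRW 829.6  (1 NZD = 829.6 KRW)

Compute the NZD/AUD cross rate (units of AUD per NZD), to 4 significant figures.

NZD/AUD = 1.019

1 NZD × 829.6 = 829.6 KRW
829.6 KRW ÷ 813.8 = 1.01942 AUD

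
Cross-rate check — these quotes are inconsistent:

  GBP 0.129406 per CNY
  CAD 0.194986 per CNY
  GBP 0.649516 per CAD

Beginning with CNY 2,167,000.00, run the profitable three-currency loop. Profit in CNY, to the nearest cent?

Profitable loop is CNY → GBP → CAD → CNY:
CNY 2,167,000.00 × 0.129406 = GBP 280,422.80
GBP 280,422.80 ÷ 0.649516 = CAD 431,741.18
CAD 431,741.18 ÷ 0.194986 = CNY 2,214,216.28
Profit = CNY 2,214,216.28 − CNY 2,167,000.00

Profit: CNY 47,216.28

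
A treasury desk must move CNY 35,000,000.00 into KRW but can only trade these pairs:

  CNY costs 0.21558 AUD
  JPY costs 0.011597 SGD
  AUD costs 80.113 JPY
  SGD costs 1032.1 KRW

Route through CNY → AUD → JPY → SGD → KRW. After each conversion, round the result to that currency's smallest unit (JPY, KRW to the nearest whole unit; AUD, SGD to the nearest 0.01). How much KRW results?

KRW 7,235,140,053

CNY 35,000,000.00 × 0.21558 = AUD 7,545,300.00
AUD 7,545,300.00 × 80.113 = JPY 604,476,619
JPY 604,476,619 × 0.011597 = SGD 7,010,115.35
SGD 7,010,115.35 × 1032.1 = KRW 7,235,140,053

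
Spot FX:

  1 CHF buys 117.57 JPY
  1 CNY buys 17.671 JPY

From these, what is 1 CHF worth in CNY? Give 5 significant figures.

1 CHF × 117.57 = 117.57 JPY
117.57 JPY ÷ 17.671 = 6.65327 CNY

CHF/CNY = 6.6533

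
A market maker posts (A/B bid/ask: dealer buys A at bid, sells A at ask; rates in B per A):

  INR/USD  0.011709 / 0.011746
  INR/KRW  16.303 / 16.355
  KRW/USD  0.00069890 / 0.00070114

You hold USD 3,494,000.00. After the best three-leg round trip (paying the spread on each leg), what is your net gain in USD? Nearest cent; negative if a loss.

Net profit: USD 73,692.49

Best loop USD → KRW → INR → USD:
USD 3,494,000.00 ÷ 0.00070114 (buy KRW at ask) = KRW 4,983,312,890
KRW 4,983,312,890 ÷ 16.355 (buy INR at ask) = INR 304,696,599.84
INR 304,696,599.84 × 0.011709 (sell INR at bid) = USD 3,567,692.49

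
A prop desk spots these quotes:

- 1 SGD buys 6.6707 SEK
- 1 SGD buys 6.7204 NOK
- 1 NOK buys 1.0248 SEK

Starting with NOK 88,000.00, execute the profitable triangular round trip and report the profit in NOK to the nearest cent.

Profit: NOK 2,854.30

Profitable loop is NOK → SEK → SGD → NOK:
NOK 88,000.00 × 1.0248 = SEK 90,182.40
SEK 90,182.40 ÷ 6.6707 = SGD 13,519.18
SGD 13,519.18 × 6.7204 = NOK 90,854.30
Profit = NOK 90,854.30 − NOK 88,000.00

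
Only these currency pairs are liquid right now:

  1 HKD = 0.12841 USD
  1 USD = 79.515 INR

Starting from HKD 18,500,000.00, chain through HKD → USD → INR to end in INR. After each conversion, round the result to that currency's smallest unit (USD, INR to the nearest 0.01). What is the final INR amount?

HKD 18,500,000.00 × 0.12841 = USD 2,375,585.00
USD 2,375,585.00 × 79.515 = INR 188,894,641.28

INR 188,894,641.28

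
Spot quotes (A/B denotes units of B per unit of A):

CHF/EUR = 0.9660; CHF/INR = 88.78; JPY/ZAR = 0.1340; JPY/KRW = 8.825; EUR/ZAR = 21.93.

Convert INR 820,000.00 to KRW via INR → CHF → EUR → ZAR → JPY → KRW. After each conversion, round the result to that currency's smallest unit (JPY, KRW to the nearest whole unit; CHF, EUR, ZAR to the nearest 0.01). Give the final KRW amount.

INR 820,000.00 ÷ 88.78 = CHF 9,236.31
CHF 9,236.31 × 0.9660 = EUR 8,922.28
EUR 8,922.28 × 21.93 = ZAR 195,665.60
ZAR 195,665.60 ÷ 0.1340 = JPY 1,460,191
JPY 1,460,191 × 8.825 = KRW 12,886,186

KRW 12,886,186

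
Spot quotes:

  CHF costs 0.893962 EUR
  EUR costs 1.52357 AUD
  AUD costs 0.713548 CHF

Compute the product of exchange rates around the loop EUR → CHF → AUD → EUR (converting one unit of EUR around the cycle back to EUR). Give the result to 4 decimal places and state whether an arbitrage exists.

Around EUR → CHF → AUD → EUR: 1 ÷ 0.893962 ÷ 0.713548 ÷ 1.52357 = 1.028953
Product > 1; profitable direction is EUR → CHF → AUD → EUR.

1.0290 (arbitrage exists)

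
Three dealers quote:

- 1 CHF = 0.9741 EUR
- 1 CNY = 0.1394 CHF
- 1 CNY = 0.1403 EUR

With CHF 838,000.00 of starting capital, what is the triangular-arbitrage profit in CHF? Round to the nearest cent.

Profit: CHF 27,835.47

Profitable loop is CHF → CNY → EUR → CHF:
CHF 838,000.00 ÷ 0.1394 = CNY 6,011,477.76
CNY 6,011,477.76 × 0.1403 = EUR 843,410.33
EUR 843,410.33 ÷ 0.9741 = CHF 865,835.47
Profit = CHF 865,835.47 − CHF 838,000.00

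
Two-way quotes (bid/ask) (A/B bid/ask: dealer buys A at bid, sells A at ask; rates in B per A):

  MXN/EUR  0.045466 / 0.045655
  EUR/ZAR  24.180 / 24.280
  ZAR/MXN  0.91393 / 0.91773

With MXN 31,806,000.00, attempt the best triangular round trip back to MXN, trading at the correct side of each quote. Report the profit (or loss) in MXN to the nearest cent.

Net profit: MXN 150,928.58

Best loop MXN → EUR → ZAR → MXN:
MXN 31,806,000.00 × 0.045466 (sell MXN at bid) = EUR 1,446,091.60
EUR 1,446,091.60 × 24.180 (sell EUR at bid) = ZAR 34,966,494.79
ZAR 34,966,494.79 × 0.91393 (sell ZAR at bid) = MXN 31,956,928.58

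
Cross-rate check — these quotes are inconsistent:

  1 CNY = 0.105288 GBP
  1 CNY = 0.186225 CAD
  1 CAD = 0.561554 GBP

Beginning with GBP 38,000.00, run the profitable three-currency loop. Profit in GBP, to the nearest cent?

Profit: GBP 258.94

Profitable loop is GBP → CAD → CNY → GBP:
GBP 38,000.00 ÷ 0.561554 = CAD 67,669.36
CAD 67,669.36 ÷ 0.186225 = CNY 363,374.20
CNY 363,374.20 × 0.105288 = GBP 38,258.94
Profit = GBP 38,258.94 − GBP 38,000.00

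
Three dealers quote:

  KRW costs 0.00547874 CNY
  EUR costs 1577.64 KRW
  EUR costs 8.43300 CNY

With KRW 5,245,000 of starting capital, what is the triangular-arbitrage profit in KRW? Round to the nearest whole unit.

Profit: KRW 130,910

Profitable loop is KRW → CNY → EUR → KRW:
KRW 5,245,000 × 0.00547874 = CNY 28,735.99
CNY 28,735.99 ÷ 8.43300 = EUR 3,407.56
EUR 3,407.56 × 1577.64 = KRW 5,375,910
Profit = KRW 5,375,910 − KRW 5,245,000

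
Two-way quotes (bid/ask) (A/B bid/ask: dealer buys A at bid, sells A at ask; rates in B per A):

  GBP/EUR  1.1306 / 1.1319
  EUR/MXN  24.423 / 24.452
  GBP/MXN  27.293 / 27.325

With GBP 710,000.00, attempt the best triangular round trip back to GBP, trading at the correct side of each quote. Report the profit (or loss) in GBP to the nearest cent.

Best loop GBP → EUR → MXN → GBP:
GBP 710,000.00 × 1.1306 (sell GBP at bid) = EUR 802,726.00
EUR 802,726.00 × 24.423 (sell EUR at bid) = MXN 19,604,977.10
MXN 19,604,977.10 ÷ 27.325 (buy GBP at ask) = GBP 717,474.00

Net profit: GBP 7,474.00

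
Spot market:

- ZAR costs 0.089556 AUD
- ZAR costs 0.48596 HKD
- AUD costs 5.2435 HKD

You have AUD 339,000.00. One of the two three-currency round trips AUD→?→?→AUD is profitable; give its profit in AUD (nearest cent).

Profitable loop is AUD → ZAR → HKD → AUD:
AUD 339,000.00 ÷ 0.089556 = ZAR 3,785,341.02
ZAR 3,785,341.02 × 0.48596 = HKD 1,839,524.32
HKD 1,839,524.32 ÷ 5.2435 = AUD 350,819.93
Profit = AUD 350,819.93 − AUD 339,000.00

Profit: AUD 11,819.93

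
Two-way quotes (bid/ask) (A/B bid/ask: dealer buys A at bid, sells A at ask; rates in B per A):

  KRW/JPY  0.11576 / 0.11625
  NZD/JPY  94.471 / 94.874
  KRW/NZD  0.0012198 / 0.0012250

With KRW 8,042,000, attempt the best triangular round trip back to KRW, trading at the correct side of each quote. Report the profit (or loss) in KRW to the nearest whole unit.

Net result: KRW -31,875 (no profitable arbitrage after spreads)

Best loop KRW → JPY → NZD → KRW:
KRW 8,042,000 × 0.11576 (sell KRW at bid) = JPY 930,942
JPY 930,942 ÷ 94.874 (buy NZD at ask) = NZD 9,812.40
NZD 9,812.40 ÷ 0.0012250 (buy KRW at ask) = KRW 8,010,125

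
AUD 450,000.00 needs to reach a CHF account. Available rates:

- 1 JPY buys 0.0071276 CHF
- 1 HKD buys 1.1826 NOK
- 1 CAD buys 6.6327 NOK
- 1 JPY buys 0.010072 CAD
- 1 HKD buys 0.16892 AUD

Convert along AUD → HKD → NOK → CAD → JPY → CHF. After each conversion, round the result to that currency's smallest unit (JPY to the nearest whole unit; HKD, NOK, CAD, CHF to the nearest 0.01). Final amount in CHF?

CHF 336,129.45

AUD 450,000.00 ÷ 0.16892 = HKD 2,663,982.95
HKD 2,663,982.95 × 1.1826 = NOK 3,150,426.24
NOK 3,150,426.24 ÷ 6.6327 = CAD 474,983.98
CAD 474,983.98 ÷ 0.010072 = JPY 47,158,854
JPY 47,158,854 × 0.0071276 = CHF 336,129.45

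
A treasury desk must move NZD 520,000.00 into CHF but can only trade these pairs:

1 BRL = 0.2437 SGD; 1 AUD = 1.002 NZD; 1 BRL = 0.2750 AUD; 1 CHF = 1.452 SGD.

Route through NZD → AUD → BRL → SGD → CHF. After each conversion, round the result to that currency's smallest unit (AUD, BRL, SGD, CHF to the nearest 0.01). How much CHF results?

CHF 316,731.93

NZD 520,000.00 ÷ 1.002 = AUD 518,962.08
AUD 518,962.08 ÷ 0.2750 = BRL 1,887,134.84
BRL 1,887,134.84 × 0.2437 = SGD 459,894.76
SGD 459,894.76 ÷ 1.452 = CHF 316,731.93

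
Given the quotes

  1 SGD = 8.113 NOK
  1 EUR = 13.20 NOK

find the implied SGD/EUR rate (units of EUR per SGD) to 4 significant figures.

SGD/EUR = 0.6146

1 SGD × 8.113 = 8.113 NOK
8.113 NOK ÷ 13.20 = 0.614621 EUR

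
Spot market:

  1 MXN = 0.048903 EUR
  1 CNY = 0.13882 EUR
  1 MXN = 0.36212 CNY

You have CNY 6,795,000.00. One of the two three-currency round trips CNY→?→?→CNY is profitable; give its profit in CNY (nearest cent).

Profit: CNY 189,872.94

Profitable loop is CNY → EUR → MXN → CNY:
CNY 6,795,000.00 × 0.13882 = EUR 943,281.90
EUR 943,281.90 ÷ 0.048903 = MXN 19,288,835.04
MXN 19,288,835.04 × 0.36212 = CNY 6,984,872.94
Profit = CNY 6,984,872.94 − CNY 6,795,000.00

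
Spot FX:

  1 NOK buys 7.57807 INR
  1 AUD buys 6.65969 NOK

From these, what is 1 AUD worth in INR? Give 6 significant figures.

AUD/INR = 50.4676

1 AUD × 6.65969 = 6.65969 NOK
6.65969 NOK × 7.57807 = 50.4676 INR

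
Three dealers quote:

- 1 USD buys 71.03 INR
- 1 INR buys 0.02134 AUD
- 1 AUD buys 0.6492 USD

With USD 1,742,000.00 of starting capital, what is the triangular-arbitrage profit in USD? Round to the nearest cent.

Profitable loop is USD → AUD → INR → USD:
USD 1,742,000.00 ÷ 0.6492 = AUD 2,683,302.53
AUD 2,683,302.53 ÷ 0.02134 = INR 125,740,512.00
INR 125,740,512.00 ÷ 71.03 = USD 1,770,245.14
Profit = USD 1,770,245.14 − USD 1,742,000.00

Profit: USD 28,245.14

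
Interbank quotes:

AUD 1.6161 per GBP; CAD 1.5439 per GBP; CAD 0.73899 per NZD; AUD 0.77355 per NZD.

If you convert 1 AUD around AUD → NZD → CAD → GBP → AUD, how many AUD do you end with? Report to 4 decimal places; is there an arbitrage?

Around AUD → NZD → CAD → GBP → AUD: 1 ÷ 0.77355 × 0.73899 ÷ 1.5439 × 1.6161 = 0.999998
Product ≈ 1 (deviation 0.000%, within rounding noise).

1.0000 (no arbitrage)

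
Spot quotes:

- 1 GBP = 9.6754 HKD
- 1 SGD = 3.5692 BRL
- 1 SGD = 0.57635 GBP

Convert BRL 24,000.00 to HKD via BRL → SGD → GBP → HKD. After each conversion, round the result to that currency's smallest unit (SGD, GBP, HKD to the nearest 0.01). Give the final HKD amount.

BRL 24,000.00 ÷ 3.5692 = SGD 6,724.20
SGD 6,724.20 × 0.57635 = GBP 3,875.49
GBP 3,875.49 × 9.6754 = HKD 37,496.92

HKD 37,496.92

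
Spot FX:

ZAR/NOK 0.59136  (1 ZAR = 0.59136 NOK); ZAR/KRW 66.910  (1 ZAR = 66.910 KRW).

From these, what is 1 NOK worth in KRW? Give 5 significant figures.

NOK/KRW = 113.15

1 NOK ÷ 0.59136 = 1.69102 ZAR
1.69102 ZAR × 66.910 = 113.146 KRW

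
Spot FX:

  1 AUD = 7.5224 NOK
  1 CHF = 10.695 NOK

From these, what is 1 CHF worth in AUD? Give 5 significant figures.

CHF/AUD = 1.4218

1 CHF × 10.695 = 10.695 NOK
10.695 NOK ÷ 7.5224 = 1.42175 AUD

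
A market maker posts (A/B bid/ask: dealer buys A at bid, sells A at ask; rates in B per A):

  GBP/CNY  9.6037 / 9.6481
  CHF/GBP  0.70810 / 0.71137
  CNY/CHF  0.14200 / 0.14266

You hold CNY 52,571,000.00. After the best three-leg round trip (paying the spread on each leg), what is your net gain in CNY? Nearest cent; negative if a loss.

Best loop CNY → GBP → CHF → CNY:
CNY 52,571,000.00 ÷ 9.6481 (buy GBP at ask) = GBP 5,448,844.85
GBP 5,448,844.85 ÷ 0.71137 (buy CHF at ask) = CHF 7,659,649.48
CHF 7,659,649.48 ÷ 0.14266 (buy CNY at ask) = CNY 53,691,640.82

Net profit: CNY 1,120,640.82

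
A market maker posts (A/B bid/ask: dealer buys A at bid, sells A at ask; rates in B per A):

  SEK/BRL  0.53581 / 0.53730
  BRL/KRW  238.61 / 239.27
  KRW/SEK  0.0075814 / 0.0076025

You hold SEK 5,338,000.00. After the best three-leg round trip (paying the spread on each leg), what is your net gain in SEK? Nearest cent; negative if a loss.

Best loop SEK → KRW → BRL → SEK:
SEK 5,338,000.00 ÷ 0.0076025 (buy KRW at ask) = KRW 702,137,455
KRW 702,137,455 ÷ 239.27 (buy BRL at ask) = BRL 2,934,498.49
BRL 2,934,498.49 ÷ 0.53730 (buy SEK at ask) = SEK 5,461,564.29

Net profit: SEK 123,564.29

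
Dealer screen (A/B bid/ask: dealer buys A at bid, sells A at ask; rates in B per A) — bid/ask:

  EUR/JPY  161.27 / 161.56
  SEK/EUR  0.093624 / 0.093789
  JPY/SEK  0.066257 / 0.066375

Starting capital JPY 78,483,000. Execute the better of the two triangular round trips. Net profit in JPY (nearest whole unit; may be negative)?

Best loop JPY → SEK → EUR → JPY:
JPY 78,483,000 × 0.066257 (sell JPY at bid) = SEK 5,200,048.13
SEK 5,200,048.13 × 0.093624 (sell SEK at bid) = EUR 486,849.31
EUR 486,849.31 × 161.27 (sell EUR at bid) = JPY 78,514,188

Net profit: JPY 31,188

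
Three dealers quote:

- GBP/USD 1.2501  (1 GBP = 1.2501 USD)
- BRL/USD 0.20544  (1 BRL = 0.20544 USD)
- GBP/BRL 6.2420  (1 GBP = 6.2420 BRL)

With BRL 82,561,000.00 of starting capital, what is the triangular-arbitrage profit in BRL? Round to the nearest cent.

Profitable loop is BRL → USD → GBP → BRL:
BRL 82,561,000.00 × 0.20544 = USD 16,961,331.84
USD 16,961,331.84 ÷ 1.2501 = GBP 13,567,980.03
GBP 13,567,980.03 × 6.2420 = BRL 84,691,331.37
Profit = BRL 84,691,331.37 − BRL 82,561,000.00

Profit: BRL 2,130,331.37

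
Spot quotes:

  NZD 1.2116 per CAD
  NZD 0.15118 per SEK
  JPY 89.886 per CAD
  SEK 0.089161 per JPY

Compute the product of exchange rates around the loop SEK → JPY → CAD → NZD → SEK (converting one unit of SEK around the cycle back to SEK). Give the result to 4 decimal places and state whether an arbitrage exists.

1.0000 (no arbitrage)

Around SEK → JPY → CAD → NZD → SEK: 1 ÷ 0.089161 ÷ 89.886 × 1.2116 ÷ 0.15118 = 0.999995
Product ≈ 1 (deviation 0.000%, within rounding noise).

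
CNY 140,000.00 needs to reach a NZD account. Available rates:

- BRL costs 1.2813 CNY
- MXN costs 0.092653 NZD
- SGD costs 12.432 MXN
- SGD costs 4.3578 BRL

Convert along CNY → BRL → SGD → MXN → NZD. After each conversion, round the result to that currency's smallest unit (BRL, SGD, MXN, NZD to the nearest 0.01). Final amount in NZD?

NZD 28,880.88

CNY 140,000.00 ÷ 1.2813 = BRL 109,264.03
BRL 109,264.03 ÷ 4.3578 = SGD 25,073.21
SGD 25,073.21 × 12.432 = MXN 311,710.15
MXN 311,710.15 × 0.092653 = NZD 28,880.88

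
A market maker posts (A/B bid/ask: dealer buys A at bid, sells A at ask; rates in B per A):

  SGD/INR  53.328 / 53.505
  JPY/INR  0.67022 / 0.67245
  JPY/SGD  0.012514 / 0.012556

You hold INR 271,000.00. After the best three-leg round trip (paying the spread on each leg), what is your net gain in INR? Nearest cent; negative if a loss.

Net result: INR -640.90 (no profitable arbitrage after spreads)

Best loop INR → SGD → JPY → INR:
INR 271,000.00 ÷ 53.505 (buy SGD at ask) = SGD 5,064.95
SGD 5,064.95 ÷ 0.012556 (buy JPY at ask) = JPY 403,389
JPY 403,389 × 0.67022 (sell JPY at bid) = INR 270,359.10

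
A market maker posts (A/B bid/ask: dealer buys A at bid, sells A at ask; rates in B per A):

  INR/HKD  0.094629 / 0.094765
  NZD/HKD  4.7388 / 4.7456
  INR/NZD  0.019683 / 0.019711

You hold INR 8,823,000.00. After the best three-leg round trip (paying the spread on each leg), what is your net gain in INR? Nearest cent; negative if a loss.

Best loop INR → HKD → NZD → INR:
INR 8,823,000.00 × 0.094629 (sell INR at bid) = HKD 834,911.67
HKD 834,911.67 ÷ 4.7456 (buy NZD at ask) = NZD 175,933.85
NZD 175,933.85 ÷ 0.019711 (buy INR at ask) = INR 8,925,668.28

Net profit: INR 102,668.28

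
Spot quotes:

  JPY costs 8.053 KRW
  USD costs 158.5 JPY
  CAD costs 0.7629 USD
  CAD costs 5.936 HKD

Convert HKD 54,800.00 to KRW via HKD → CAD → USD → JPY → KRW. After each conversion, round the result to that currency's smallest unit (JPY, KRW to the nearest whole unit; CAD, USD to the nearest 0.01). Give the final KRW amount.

KRW 8,989,628

HKD 54,800.00 ÷ 5.936 = CAD 9,231.81
CAD 9,231.81 × 0.7629 = USD 7,042.95
USD 7,042.95 × 158.5 = JPY 1,116,308
JPY 1,116,308 × 8.053 = KRW 8,989,628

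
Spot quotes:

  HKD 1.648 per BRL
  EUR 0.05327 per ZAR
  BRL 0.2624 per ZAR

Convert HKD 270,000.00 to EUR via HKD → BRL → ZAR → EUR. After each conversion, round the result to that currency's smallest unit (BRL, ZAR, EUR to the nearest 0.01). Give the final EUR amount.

EUR 33,260.24

HKD 270,000.00 ÷ 1.648 = BRL 163,834.95
BRL 163,834.95 ÷ 0.2624 = ZAR 624,371.00
ZAR 624,371.00 × 0.05327 = EUR 33,260.24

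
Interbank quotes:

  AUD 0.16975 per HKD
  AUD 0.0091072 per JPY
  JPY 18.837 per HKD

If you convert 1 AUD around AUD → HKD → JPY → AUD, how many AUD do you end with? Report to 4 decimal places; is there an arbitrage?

1.0106 (arbitrage exists)

Around AUD → HKD → JPY → AUD: 1 ÷ 0.16975 × 18.837 × 0.0091072 = 1.010618
Product > 1; profitable direction is AUD → HKD → JPY → AUD.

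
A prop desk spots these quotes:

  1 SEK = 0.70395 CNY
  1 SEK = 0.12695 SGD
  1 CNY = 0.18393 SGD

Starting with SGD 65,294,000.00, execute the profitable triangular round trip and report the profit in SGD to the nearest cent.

Profit: SGD 1,299,977.31

Profitable loop is SGD → SEK → CNY → SGD:
SGD 65,294,000.00 ÷ 0.12695 = SEK 514,328,475.78
SEK 514,328,475.78 × 0.70395 = CNY 362,061,530.52
CNY 362,061,530.52 × 0.18393 = SGD 66,593,977.31
Profit = SGD 66,593,977.31 − SGD 65,294,000.00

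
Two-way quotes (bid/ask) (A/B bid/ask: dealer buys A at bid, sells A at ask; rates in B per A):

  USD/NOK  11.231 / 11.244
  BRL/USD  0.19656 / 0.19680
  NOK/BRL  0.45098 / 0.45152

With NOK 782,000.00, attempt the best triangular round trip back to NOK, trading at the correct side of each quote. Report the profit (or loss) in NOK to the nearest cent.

Net profit: NOK 679.27

Best loop NOK → USD → BRL → NOK:
NOK 782,000.00 ÷ 11.244 (buy USD at ask) = USD 69,548.20
USD 69,548.20 ÷ 0.19680 (buy BRL at ask) = BRL 353,395.34
BRL 353,395.34 ÷ 0.45152 (buy NOK at ask) = NOK 782,679.27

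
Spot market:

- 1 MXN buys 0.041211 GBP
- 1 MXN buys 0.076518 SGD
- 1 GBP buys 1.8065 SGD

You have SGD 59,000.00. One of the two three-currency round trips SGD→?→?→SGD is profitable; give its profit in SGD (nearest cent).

Profitable loop is SGD → GBP → MXN → SGD:
SGD 59,000.00 ÷ 1.8065 = GBP 32,659.84
GBP 32,659.84 ÷ 0.041211 = MXN 792,502.96
MXN 792,502.96 × 0.076518 = SGD 60,640.74
Profit = SGD 60,640.74 − SGD 59,000.00

Profit: SGD 1,640.74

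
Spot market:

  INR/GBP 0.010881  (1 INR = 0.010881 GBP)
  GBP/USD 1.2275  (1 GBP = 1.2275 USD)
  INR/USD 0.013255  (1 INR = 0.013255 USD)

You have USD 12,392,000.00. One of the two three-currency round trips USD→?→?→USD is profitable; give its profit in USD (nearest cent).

Profit: USD 94,823.81

Profitable loop is USD → INR → GBP → USD:
USD 12,392,000.00 ÷ 0.013255 = INR 934,892,493.40
INR 934,892,493.40 × 0.010881 = GBP 10,172,565.22
GBP 10,172,565.22 × 1.2275 = USD 12,486,823.81
Profit = USD 12,486,823.81 − USD 12,392,000.00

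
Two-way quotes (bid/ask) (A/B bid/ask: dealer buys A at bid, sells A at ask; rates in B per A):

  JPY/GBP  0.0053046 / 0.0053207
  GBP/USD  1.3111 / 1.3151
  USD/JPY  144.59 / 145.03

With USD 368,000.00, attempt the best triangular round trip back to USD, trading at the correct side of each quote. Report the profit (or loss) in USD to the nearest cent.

Net profit: USD 2,062.04

Best loop USD → JPY → GBP → USD:
USD 368,000.00 × 144.59 (sell USD at bid) = JPY 53,209,120
JPY 53,209,120 × 0.0053046 (sell JPY at bid) = GBP 282,253.10
GBP 282,253.10 × 1.3111 (sell GBP at bid) = USD 370,062.04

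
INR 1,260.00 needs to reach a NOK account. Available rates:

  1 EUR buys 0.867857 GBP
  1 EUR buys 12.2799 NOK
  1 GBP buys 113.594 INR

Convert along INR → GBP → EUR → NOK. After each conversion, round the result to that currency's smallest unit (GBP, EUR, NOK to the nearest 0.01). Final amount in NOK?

NOK 156.94

INR 1,260.00 ÷ 113.594 = GBP 11.09
GBP 11.09 ÷ 0.867857 = EUR 12.78
EUR 12.78 × 12.2799 = NOK 156.94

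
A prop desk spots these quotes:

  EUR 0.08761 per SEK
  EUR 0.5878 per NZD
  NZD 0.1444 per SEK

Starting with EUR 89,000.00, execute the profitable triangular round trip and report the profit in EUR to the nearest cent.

Profit: EUR 2,864.33

Profitable loop is EUR → NZD → SEK → EUR:
EUR 89,000.00 ÷ 0.5878 = NZD 151,412.04
NZD 151,412.04 ÷ 0.1444 = SEK 1,048,559.87
SEK 1,048,559.87 × 0.08761 = EUR 91,864.33
Profit = EUR 91,864.33 − EUR 89,000.00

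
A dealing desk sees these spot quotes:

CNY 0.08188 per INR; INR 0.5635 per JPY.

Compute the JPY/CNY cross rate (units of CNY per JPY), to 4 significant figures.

1 JPY × 0.5635 = 0.5635 INR
0.5635 INR × 0.08188 = 0.0461394 CNY

JPY/CNY = 0.04614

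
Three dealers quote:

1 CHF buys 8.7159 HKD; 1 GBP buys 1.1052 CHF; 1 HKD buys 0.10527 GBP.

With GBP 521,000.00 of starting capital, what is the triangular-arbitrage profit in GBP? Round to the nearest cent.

Profit: GBP 7,318.07

Profitable loop is GBP → CHF → HKD → GBP:
GBP 521,000.00 × 1.1052 = CHF 575,809.20
CHF 575,809.20 × 8.7159 = HKD 5,018,695.41
HKD 5,018,695.41 × 0.10527 = GBP 528,318.07
Profit = GBP 528,318.07 − GBP 521,000.00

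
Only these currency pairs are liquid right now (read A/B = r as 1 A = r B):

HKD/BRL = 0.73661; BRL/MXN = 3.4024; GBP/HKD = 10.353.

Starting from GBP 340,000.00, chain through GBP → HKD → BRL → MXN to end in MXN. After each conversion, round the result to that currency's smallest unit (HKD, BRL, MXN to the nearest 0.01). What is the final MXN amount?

GBP 340,000.00 × 10.353 = HKD 3,520,020.00
HKD 3,520,020.00 × 0.73661 = BRL 2,592,881.93
BRL 2,592,881.93 × 3.4024 = MXN 8,822,021.48

MXN 8,822,021.48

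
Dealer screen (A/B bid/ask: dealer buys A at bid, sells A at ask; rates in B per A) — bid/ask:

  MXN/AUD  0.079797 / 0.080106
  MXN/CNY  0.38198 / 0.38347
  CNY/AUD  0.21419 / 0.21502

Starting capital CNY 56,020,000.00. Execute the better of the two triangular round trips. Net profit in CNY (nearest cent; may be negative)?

Net profit: CNY 1,196,050.15

Best loop CNY → AUD → MXN → CNY:
CNY 56,020,000.00 × 0.21419 (sell CNY at bid) = AUD 11,998,923.80
AUD 11,998,923.80 ÷ 0.080106 (buy MXN at ask) = MXN 149,788,078.30
MXN 149,788,078.30 × 0.38198 (sell MXN at bid) = CNY 57,216,050.15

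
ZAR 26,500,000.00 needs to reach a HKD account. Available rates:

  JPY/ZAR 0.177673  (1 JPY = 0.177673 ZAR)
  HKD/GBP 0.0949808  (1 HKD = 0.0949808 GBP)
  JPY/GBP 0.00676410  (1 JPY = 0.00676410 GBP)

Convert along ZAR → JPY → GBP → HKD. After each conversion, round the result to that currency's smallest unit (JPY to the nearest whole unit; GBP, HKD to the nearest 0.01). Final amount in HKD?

HKD 10,621,812.62

ZAR 26,500,000.00 ÷ 0.177673 = JPY 149,150,406
JPY 149,150,406 × 0.00676410 = GBP 1,008,868.26
GBP 1,008,868.26 ÷ 0.0949808 = HKD 10,621,812.62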